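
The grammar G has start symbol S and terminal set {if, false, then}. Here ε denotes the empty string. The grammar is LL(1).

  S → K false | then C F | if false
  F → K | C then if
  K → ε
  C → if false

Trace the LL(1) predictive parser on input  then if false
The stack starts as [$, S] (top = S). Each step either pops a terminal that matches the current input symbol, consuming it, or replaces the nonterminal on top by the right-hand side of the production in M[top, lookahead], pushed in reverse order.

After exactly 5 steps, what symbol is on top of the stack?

F

     Stack         Input            Action
  1  $ S           then if false $  expand S → then C F
  2  $ F C then    then if false $  match then
  3  $ F C         if false $       expand C → if false
  4  $ F false if  if false $       match if
  5  $ F false     false $          match false
Stack after step 5: $ F (top = F).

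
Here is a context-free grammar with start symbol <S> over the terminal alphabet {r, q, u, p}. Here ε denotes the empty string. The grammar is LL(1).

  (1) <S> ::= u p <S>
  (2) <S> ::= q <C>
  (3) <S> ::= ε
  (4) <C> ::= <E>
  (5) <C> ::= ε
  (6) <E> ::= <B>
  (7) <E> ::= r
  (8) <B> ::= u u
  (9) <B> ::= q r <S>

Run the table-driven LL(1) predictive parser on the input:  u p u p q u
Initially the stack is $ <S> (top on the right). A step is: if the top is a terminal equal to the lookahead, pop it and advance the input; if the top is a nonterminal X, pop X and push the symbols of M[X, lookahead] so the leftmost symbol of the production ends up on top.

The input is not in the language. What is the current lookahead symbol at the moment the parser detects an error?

$

step 1: stack=$ <S>  input=u p u p q u $  — expand <S> ::= u p <S>
step 2: stack=$ <S> p u  input=u p u p q u $  — match u
step 3: stack=$ <S> p  input=p u p q u $  — match p
step 4: stack=$ <S>  input=u p q u $  — expand <S> ::= u p <S>
step 5: stack=$ <S> p u  input=u p q u $  — match u
step 6: stack=$ <S> p  input=p q u $  — match p
step 7: stack=$ <S>  input=q u $  — expand <S> ::= q <C>
step 8: stack=$ <C> q  input=q u $  — match q
step 9: stack=$ <C>  input=u $  — expand <C> ::= <E>
step 10: stack=$ <E>  input=u $  — expand <E> ::= <B>
step 11: stack=$ <B>  input=u $  — expand <B> ::= u u
step 12: stack=$ u u  input=u $  — match u
step 13: stack=$ u  input=$  — error: top is terminal u but lookahead is $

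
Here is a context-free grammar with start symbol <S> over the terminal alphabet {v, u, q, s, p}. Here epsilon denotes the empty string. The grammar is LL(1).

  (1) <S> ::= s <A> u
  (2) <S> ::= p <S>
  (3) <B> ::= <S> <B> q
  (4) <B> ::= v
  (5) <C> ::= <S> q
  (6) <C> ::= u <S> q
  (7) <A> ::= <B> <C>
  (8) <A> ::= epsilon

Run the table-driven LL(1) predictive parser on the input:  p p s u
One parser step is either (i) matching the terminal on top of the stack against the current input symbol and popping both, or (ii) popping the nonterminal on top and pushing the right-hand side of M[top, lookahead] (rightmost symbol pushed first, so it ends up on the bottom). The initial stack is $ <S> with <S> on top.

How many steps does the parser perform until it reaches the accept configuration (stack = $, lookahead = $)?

step 1: stack=$ <S>  input=p p s u $  — expand <S> ::= p <S>
step 2: stack=$ <S> p  input=p p s u $  — match p
step 3: stack=$ <S>  input=p s u $  — expand <S> ::= p <S>
step 4: stack=$ <S> p  input=p s u $  — match p
step 5: stack=$ <S>  input=s u $  — expand <S> ::= s <A> u
step 6: stack=$ u <A> s  input=s u $  — match s
step 7: stack=$ u <A>  input=u $  — expand <A> ::= epsilon
step 8: stack=$ u  input=u $  — match u
Accept reached after 8 steps.

8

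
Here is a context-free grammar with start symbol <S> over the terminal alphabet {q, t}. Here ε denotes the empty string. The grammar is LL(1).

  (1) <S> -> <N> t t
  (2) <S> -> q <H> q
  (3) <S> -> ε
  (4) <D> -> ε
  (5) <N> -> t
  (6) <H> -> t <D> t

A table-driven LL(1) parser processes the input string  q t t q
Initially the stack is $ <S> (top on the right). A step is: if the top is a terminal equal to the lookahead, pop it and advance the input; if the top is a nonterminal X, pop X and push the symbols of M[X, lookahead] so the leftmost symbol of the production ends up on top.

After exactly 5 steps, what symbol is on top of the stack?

     Stack        Input      Action
  1  $ <S>        q t t q $  expand <S> -> q <H> q
  2  $ q <H> q    q t t q $  match q
  3  $ q <H>      t t q $    expand <H> -> t <D> t
  4  $ q t <D> t  t t q $    match t
  5  $ q t <D>    t q $      expand <D> -> ε
Stack after step 5: $ q t (top = t).

t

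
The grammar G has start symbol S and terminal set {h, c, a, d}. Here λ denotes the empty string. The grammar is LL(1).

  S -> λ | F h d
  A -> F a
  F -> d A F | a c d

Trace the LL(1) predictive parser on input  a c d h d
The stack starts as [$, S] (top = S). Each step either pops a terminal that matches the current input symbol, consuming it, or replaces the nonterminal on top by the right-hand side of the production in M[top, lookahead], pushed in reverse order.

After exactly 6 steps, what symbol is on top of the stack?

     Stack        Input        Action
  1  $ S          a c d h d $  expand S -> F h d
  2  $ d h F      a c d h d $  expand F -> a c d
  3  $ d h d c a  a c d h d $  match a
  4  $ d h d c    c d h d $    match c
  5  $ d h d      d h d $      match d
  6  $ d h        h d $        match h
Stack after step 6: $ d (top = d).

d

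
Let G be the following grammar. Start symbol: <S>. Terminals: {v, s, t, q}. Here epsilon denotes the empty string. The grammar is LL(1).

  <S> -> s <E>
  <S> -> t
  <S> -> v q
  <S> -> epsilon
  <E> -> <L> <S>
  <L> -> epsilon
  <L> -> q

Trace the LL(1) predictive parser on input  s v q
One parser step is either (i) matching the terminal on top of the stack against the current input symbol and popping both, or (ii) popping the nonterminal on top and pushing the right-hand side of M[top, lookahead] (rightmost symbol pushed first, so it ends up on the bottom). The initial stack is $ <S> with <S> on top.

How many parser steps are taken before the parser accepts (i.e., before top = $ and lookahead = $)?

step 1: stack=$ <S>  input=s v q $  — expand <S> -> s <E>
step 2: stack=$ <E> s  input=s v q $  — match s
step 3: stack=$ <E>  input=v q $  — expand <E> -> <L> <S>
step 4: stack=$ <S> <L>  input=v q $  — expand <L> -> epsilon
step 5: stack=$ <S>  input=v q $  — expand <S> -> v q
step 6: stack=$ q v  input=v q $  — match v
step 7: stack=$ q  input=q $  — match q
Accept reached after 7 steps.

7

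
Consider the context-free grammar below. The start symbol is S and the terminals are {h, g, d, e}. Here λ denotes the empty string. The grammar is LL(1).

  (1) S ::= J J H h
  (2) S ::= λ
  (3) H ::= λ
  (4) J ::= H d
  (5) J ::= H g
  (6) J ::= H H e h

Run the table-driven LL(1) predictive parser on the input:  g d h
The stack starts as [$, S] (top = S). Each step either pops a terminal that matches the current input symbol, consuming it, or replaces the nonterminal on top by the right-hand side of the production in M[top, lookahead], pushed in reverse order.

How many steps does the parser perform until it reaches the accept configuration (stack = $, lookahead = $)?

9

step 1: stack=$ S  input=g d h $  — expand S ::= J J H h
step 2: stack=$ h H J J  input=g d h $  — expand J ::= H g
step 3: stack=$ h H J g H  input=g d h $  — expand H ::= λ
step 4: stack=$ h H J g  input=g d h $  — match g
step 5: stack=$ h H J  input=d h $  — expand J ::= H d
step 6: stack=$ h H d H  input=d h $  — expand H ::= λ
step 7: stack=$ h H d  input=d h $  — match d
step 8: stack=$ h H  input=h $  — expand H ::= λ
step 9: stack=$ h  input=h $  — match h
Accept reached after 9 steps.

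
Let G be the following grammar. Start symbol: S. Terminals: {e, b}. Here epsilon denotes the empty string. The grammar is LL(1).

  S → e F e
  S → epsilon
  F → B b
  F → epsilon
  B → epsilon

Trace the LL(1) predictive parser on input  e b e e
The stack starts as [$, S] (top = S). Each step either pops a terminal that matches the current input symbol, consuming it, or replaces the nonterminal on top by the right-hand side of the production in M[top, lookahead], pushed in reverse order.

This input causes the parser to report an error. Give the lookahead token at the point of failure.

e

     Stack    Input      Action
  1  $ S      e b e e $  expand S → e F e
  2  $ e F e  e b e e $  match e
  3  $ e F    b e e $    expand F → B b
  4  $ e b B  b e e $    expand B → epsilon
  5  $ e b    b e e $    match b
  6  $ e      e e $      match e
  7  $        e $        error: stack empty but input remains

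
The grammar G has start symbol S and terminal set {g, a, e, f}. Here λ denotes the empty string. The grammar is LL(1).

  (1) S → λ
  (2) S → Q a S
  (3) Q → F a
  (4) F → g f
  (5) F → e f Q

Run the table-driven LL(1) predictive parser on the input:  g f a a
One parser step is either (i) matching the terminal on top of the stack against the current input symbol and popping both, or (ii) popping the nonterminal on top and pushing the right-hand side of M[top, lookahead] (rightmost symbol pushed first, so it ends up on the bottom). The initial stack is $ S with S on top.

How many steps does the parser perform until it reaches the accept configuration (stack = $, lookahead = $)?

step 1: stack=$ S  input=g f a a $  — expand S → Q a S
step 2: stack=$ S a Q  input=g f a a $  — expand Q → F a
step 3: stack=$ S a a F  input=g f a a $  — expand F → g f
step 4: stack=$ S a a f g  input=g f a a $  — match g
step 5: stack=$ S a a f  input=f a a $  — match f
step 6: stack=$ S a a  input=a a $  — match a
step 7: stack=$ S a  input=a $  — match a
step 8: stack=$ S  input=$  — expand S → λ
Accept reached after 8 steps.

8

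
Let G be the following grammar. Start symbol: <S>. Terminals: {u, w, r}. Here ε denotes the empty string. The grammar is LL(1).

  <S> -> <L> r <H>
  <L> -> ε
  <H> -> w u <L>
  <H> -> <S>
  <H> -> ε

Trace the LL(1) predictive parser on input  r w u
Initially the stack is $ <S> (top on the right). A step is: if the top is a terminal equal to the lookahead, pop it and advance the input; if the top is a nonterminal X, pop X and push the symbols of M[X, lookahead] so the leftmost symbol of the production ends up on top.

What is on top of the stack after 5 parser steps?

u

step 1: stack=$ <S>  input=r w u $  — expand <S> -> <L> r <H>
step 2: stack=$ <H> r <L>  input=r w u $  — expand <L> -> ε
step 3: stack=$ <H> r  input=r w u $  — match r
step 4: stack=$ <H>  input=w u $  — expand <H> -> w u <L>
step 5: stack=$ <L> u w  input=w u $  — match w
Stack after step 5: $ <L> u (top = u).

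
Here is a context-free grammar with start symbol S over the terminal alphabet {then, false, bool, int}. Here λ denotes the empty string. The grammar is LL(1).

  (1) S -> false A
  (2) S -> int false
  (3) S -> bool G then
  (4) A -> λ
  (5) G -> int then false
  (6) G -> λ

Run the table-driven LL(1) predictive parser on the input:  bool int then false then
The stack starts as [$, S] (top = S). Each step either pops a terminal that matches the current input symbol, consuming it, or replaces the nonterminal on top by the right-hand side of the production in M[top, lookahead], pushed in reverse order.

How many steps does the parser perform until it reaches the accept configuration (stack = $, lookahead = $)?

step 1: stack=$ S  input=bool int then false then $  — expand S -> bool G then
step 2: stack=$ then G bool  input=bool int then false then $  — match bool
step 3: stack=$ then G  input=int then false then $  — expand G -> int then false
step 4: stack=$ then false then int  input=int then false then $  — match int
step 5: stack=$ then false then  input=then false then $  — match then
step 6: stack=$ then false  input=false then $  — match false
step 7: stack=$ then  input=then $  — match then
Accept reached after 7 steps.

7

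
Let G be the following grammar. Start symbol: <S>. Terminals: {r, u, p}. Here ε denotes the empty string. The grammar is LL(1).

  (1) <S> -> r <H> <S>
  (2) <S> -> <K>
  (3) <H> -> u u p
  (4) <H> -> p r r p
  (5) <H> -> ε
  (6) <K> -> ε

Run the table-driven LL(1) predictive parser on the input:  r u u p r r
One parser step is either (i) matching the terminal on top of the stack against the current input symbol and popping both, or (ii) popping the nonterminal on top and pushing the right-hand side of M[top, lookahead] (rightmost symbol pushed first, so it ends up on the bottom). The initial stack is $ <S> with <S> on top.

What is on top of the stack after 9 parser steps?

<S>

step 1: stack=$ <S>  input=r u u p r r $  — expand <S> -> r <H> <S>
step 2: stack=$ <S> <H> r  input=r u u p r r $  — match r
step 3: stack=$ <S> <H>  input=u u p r r $  — expand <H> -> u u p
step 4: stack=$ <S> p u u  input=u u p r r $  — match u
step 5: stack=$ <S> p u  input=u p r r $  — match u
step 6: stack=$ <S> p  input=p r r $  — match p
step 7: stack=$ <S>  input=r r $  — expand <S> -> r <H> <S>
step 8: stack=$ <S> <H> r  input=r r $  — match r
step 9: stack=$ <S> <H>  input=r $  — expand <H> -> ε
Stack after step 9: $ <S> (top = <S>).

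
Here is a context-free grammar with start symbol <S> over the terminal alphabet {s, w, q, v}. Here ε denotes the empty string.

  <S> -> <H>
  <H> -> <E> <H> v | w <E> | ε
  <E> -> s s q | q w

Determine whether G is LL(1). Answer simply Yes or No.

Yes

FIRST(<S>) = {ε, q, s, w}
FIRST(<H>) = {ε, q, s, w}
FIRST(<E>) = {q, s}
FOLLOW(<S>) = {$}
FOLLOW(<H>) = {$, v}
FOLLOW(<E>) = {$, q, s, v, w}
Each cell of M receives at most one production.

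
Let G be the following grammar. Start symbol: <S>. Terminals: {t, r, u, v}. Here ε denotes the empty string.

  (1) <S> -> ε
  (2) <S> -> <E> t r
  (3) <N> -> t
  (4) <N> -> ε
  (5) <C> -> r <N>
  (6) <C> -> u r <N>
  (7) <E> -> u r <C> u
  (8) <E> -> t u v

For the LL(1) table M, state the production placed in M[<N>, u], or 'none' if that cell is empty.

<N> -> ε

FIRST(<N>) = {ε, t}
FIRST(<C>) = {r, u}
FIRST(<E>) = {t, u}
FIRST(<S>) = {ε, t, u}  (via <E> t r)
FOLLOW(<S>) includes $ since <S> is the start symbol.
FOLLOW(<C>): in <E>->u r <C> u, <C> is followed by u with FIRST {u}. Thus FOLLOW(<C>) = {u}.
FOLLOW(<N>): in <C>->r <N>, the suffix after <N> is empty, so FOLLOW(<N>) ⊇ FOLLOW(<C>) = {u}; in <C>->u r <N>, the suffix after <N> is empty, so FOLLOW(<N>) ⊇ FOLLOW(<C>) = {u}. Thus FOLLOW(<N>) = {u}.
For <N> -> t: FIRST(t) = {t}, so it goes in M[<N>, t] for t ∈ {t}.
For <N> -> ε: FIRST(ε) = {ε}, so it goes in M[<N>, t] for t ∈ {}; since ε ∈ FIRST, also for every t ∈ FOLLOW(<N>) = {u}.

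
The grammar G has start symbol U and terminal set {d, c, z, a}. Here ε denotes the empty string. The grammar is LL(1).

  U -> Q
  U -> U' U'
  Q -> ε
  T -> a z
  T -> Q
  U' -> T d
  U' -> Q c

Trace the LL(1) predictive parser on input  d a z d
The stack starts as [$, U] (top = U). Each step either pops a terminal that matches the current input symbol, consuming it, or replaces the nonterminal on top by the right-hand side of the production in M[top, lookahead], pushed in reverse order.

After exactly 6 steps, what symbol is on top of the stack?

step 1: stack=$ U  input=d a z d $  — expand U -> U' U'
step 2: stack=$ U' U'  input=d a z d $  — expand U' -> T d
step 3: stack=$ U' d T  input=d a z d $  — expand T -> Q
step 4: stack=$ U' d Q  input=d a z d $  — expand Q -> ε
step 5: stack=$ U' d  input=d a z d $  — match d
step 6: stack=$ U'  input=a z d $  — expand U' -> T d
Stack after step 6: $ d T (top = T).

T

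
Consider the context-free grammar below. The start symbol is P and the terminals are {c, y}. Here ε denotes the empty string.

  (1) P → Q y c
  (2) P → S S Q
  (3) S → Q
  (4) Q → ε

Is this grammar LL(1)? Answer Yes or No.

FIRST(P) = {ε, y}
FIRST(S) = {ε}
FIRST(Q) = {ε}
FOLLOW(P) = {$}
FOLLOW(S) = {$}
FOLLOW(Q) = {$, y}
Each cell of M receives at most one production.

Yes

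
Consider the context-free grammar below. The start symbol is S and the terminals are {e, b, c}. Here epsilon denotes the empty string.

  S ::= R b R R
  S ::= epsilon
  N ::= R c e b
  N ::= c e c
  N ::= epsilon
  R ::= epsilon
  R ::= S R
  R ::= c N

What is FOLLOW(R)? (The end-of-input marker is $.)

{$, b, c}

FIRST(S): from S::=R b R R we get {b, c}; from S::=epsilon we get {epsilon}. So FIRST(S) = {epsilon, b, c}.
FIRST(R): from R::=epsilon we get {epsilon}; from R::=S R we get {epsilon, b, c}; from R::=c N we get {c}. So FIRST(R) = {epsilon, b, c}.
FIRST(N): from N::=R c e b we get {b, c}; from N::=c e c we get {c}; from N::=epsilon we get {epsilon}. So FIRST(N) = {epsilon, b, c}.
FOLLOW(S) includes $ since S is the start symbol.
FOLLOW(S): in R::=S R, S is followed by R with FIRST {epsilon, b, c}; in R::=S R, the suffix after S is nullable, so FOLLOW(S) ⊇ FOLLOW(R) = {$, b, c}. Thus FOLLOW(S) = {$, b, c}.
FOLLOW(R): in S::=R b R R (occurrence 1), R is followed by b R R with FIRST {b}; in S::=R b R R (occurrence 2), R is followed by R with FIRST {epsilon, b, c}; in S::=R b R R (occurrence 2), the suffix after R is nullable, so FOLLOW(R) ⊇ FOLLOW(S) = {$, b, c}; in S::=R b R R (occurrence 3), the suffix after R is empty, so FOLLOW(R) ⊇ FOLLOW(S) = {$, b, c}; in N::=R c e b, R is followed by c e b with FIRST {c}; in R::=S R, the suffix after R is empty (adds nothing new). Thus FOLLOW(R) = {$, b, c}.
FOLLOW(N): in R::=c N, the suffix after N is empty, so FOLLOW(N) ⊇ FOLLOW(R) = {$, b, c}. Thus FOLLOW(N) = {$, b, c}.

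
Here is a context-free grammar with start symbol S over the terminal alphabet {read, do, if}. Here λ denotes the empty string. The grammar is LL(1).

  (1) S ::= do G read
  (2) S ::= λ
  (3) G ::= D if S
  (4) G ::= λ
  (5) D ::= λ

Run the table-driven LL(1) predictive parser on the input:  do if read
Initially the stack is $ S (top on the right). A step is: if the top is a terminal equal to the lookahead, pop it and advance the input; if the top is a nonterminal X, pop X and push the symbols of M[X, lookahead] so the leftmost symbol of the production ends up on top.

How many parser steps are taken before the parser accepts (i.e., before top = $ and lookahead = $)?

     Stack          Input         Action
  1  $ S            do if read $  expand S ::= do G read
  2  $ read G do    do if read $  match do
  3  $ read G       if read $     expand G ::= D if S
  4  $ read S if D  if read $     expand D ::= λ
  5  $ read S if    if read $     match if
  6  $ read S       read $        expand S ::= λ
  7  $ read         read $        match read
Accept reached after 7 steps.

7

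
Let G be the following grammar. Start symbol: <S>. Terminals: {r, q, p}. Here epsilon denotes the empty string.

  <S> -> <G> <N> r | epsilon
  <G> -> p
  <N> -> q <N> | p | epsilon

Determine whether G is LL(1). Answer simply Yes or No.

FIRST(<S>) = {epsilon, p}
FIRST(<G>) = {p}
FIRST(<N>) = {epsilon, p, q}
FOLLOW(<S>) = {$}
FOLLOW(<G>) = {p, q, r}
FOLLOW(<N>) = {r}
Each cell of M receives at most one production.

Yes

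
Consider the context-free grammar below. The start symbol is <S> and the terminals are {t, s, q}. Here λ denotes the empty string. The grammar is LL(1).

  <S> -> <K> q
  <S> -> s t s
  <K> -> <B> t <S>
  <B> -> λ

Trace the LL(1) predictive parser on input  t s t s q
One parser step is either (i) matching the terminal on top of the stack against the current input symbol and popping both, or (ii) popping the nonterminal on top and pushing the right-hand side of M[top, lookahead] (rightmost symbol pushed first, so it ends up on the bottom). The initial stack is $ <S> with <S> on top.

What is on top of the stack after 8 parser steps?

q

     Stack          Input        Action
  1  $ <S>          t s t s q $  expand <S> -> <K> q
  2  $ q <K>        t s t s q $  expand <K> -> <B> t <S>
  3  $ q <S> t <B>  t s t s q $  expand <B> -> λ
  4  $ q <S> t      t s t s q $  match t
  5  $ q <S>        s t s q $    expand <S> -> s t s
  6  $ q s t s      s t s q $    match s
  7  $ q s t        t s q $      match t
  8  $ q s          s q $        match s
Stack after step 8: $ q (top = q).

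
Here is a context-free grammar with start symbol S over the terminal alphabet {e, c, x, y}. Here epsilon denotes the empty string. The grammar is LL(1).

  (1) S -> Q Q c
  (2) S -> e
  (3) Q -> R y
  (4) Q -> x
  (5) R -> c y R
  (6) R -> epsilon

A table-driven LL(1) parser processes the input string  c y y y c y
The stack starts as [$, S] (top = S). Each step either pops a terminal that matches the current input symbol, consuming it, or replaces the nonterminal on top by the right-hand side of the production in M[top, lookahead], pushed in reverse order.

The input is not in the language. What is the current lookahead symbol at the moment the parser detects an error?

step 1: stack=$ S  input=c y y y c y $  — expand S -> Q Q c
step 2: stack=$ c Q Q  input=c y y y c y $  — expand Q -> R y
step 3: stack=$ c Q y R  input=c y y y c y $  — expand R -> c y R
step 4: stack=$ c Q y R y c  input=c y y y c y $  — match c
step 5: stack=$ c Q y R y  input=y y y c y $  — match y
step 6: stack=$ c Q y R  input=y y c y $  — expand R -> epsilon
step 7: stack=$ c Q y  input=y y c y $  — match y
step 8: stack=$ c Q  input=y c y $  — expand Q -> R y
step 9: stack=$ c y R  input=y c y $  — expand R -> epsilon
step 10: stack=$ c y  input=y c y $  — match y
step 11: stack=$ c  input=c y $  — match c
step 12: stack=$  input=y $  — error: stack empty but input remains

y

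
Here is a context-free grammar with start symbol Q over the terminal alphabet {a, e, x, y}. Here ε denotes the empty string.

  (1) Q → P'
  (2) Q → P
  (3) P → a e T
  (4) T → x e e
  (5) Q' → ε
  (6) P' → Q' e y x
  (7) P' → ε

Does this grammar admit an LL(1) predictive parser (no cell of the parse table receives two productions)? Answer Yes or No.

FIRST(Q) = {ε, a, e}
FIRST(P) = {a}
FIRST(T) = {x}
FIRST(Q') = {ε}
FIRST(P') = {ε, e}
FOLLOW(Q) = {$}
FOLLOW(P) = {$}
FOLLOW(T) = {$}
FOLLOW(Q') = {e}
FOLLOW(P') = {$}
Each cell of M receives at most one production.

Yes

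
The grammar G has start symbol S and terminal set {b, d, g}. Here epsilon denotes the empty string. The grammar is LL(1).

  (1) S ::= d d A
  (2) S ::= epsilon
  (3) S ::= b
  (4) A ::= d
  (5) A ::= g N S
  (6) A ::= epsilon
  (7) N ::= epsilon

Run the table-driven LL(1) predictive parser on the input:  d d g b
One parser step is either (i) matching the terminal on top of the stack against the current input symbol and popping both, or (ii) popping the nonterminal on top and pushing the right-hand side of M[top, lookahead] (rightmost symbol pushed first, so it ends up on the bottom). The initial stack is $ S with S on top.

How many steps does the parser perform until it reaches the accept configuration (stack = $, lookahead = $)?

8

     Stack    Input      Action
  1  $ S      d d g b $  expand S ::= d d A
  2  $ A d d  d d g b $  match d
  3  $ A d    d g b $    match d
  4  $ A      g b $      expand A ::= g N S
  5  $ S N g  g b $      match g
  6  $ S N    b $        expand N ::= epsilon
  7  $ S      b $        expand S ::= b
  8  $ b      b $        match b
Accept reached after 8 steps.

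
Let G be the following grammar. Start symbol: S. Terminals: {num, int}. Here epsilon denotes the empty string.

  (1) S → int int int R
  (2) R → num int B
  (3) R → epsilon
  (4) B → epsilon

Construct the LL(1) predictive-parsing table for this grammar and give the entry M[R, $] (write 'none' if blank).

R → epsilon

FIRST(S): from S→int int int R we get {int}. So FIRST(S) = {int}.
FIRST(R): from R→num int B we get {num}; from R→epsilon we get {epsilon}. So FIRST(R) = {epsilon, num}.
FIRST(B): from B→epsilon we get {epsilon}. So FIRST(B) = {epsilon}.
FOLLOW(S) includes $ since S is the start symbol.
FOLLOW(S): S appears on no right-hand side. Thus FOLLOW(S) = {$}.
FOLLOW(R): in S→int int int R, the suffix after R is empty, so FOLLOW(R) ⊇ FOLLOW(S) = {$}. Thus FOLLOW(R) = {$}.
For R → num int B: FIRST(num int B) = {num}, so it goes in M[R, t] for t ∈ {num}.
For R → epsilon: FIRST(epsilon) = {epsilon}, so it goes in M[R, t] for t ∈ {}; since epsilon ∈ FIRST, also for every t ∈ FOLLOW(R) = {$}.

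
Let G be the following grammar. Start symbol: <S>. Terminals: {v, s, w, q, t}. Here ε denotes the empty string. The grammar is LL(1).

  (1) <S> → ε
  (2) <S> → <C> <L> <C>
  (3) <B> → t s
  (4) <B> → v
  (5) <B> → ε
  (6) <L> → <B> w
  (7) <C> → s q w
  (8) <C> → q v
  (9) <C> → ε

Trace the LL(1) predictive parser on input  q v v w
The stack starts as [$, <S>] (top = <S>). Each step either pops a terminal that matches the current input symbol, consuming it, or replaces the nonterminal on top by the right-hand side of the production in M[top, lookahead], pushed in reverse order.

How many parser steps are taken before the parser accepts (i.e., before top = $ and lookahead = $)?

9

     Stack          Input      Action
  1  $ <S>          q v v w $  expand <S> → <C> <L> <C>
  2  $ <C> <L> <C>  q v v w $  expand <C> → q v
  3  $ <C> <L> v q  q v v w $  match q
  4  $ <C> <L> v    v v w $    match v
  5  $ <C> <L>      v w $      expand <L> → <B> w
  6  $ <C> w <B>    v w $      expand <B> → v
  7  $ <C> w v      v w $      match v
  8  $ <C> w        w $        match w
  9  $ <C>          $          expand <C> → ε
Accept reached after 9 steps.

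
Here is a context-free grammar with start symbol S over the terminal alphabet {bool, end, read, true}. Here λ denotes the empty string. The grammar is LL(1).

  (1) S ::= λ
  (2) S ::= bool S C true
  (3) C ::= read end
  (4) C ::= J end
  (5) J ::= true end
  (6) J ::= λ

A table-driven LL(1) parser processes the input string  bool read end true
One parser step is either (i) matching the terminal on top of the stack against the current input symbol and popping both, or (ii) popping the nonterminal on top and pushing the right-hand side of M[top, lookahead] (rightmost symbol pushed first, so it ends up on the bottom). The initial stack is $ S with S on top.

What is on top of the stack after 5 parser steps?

step 1: stack=$ S  input=bool read end true $  — expand S ::= bool S C true
step 2: stack=$ true C S bool  input=bool read end true $  — match bool
step 3: stack=$ true C S  input=read end true $  — expand S ::= λ
step 4: stack=$ true C  input=read end true $  — expand C ::= read end
step 5: stack=$ true end read  input=read end true $  — match read
Stack after step 5: $ true end (top = end).

end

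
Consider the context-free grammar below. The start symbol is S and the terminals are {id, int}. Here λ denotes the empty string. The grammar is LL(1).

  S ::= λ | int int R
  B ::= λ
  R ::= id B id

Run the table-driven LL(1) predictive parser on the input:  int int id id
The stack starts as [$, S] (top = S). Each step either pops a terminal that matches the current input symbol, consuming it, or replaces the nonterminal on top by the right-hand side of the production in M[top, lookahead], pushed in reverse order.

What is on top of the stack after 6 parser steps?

id

     Stack        Input            Action
  1  $ S          int int id id $  expand S ::= int int R
  2  $ R int int  int int id id $  match int
  3  $ R int      int id id $      match int
  4  $ R          id id $          expand R ::= id B id
  5  $ id B id    id id $          match id
  6  $ id B       id $             expand B ::= λ
Stack after step 6: $ id (top = id).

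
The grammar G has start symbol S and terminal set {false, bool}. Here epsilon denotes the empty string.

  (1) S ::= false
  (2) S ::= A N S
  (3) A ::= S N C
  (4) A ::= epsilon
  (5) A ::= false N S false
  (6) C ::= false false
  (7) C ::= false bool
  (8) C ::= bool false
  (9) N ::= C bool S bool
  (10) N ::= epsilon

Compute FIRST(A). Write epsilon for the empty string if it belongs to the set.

FIRST(C): from C::=false false we get {false}; from C::=false bool we get {false}; from C::=bool false we get {bool}. So FIRST(C) = {bool, false}.
FIRST(N): from N::=C bool S bool we get {bool, false}; from N::=epsilon we get {epsilon}. So FIRST(N) = {epsilon, bool, false}.
FIRST(S): from S::=false we get {false}; from S::=A N S we get {bool, false}. So FIRST(S) = {bool, false}.
FIRST(A): from A::=S N C we get {bool, false}; from A::=epsilon we get {epsilon}; from A::=false N S false we get {false}. So FIRST(A) = {epsilon, bool, false}.

{epsilon, bool, false}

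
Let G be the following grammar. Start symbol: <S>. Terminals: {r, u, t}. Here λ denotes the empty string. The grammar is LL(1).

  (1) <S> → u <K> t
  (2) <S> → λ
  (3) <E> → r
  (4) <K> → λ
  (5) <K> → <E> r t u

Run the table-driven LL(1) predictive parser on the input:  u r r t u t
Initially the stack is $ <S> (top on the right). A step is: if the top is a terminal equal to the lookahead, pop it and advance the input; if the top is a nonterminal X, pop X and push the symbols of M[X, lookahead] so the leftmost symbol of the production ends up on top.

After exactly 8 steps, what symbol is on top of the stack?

t

     Stack          Input          Action
  1  $ <S>          u r r t u t $  expand <S> → u <K> t
  2  $ t <K> u      u r r t u t $  match u
  3  $ t <K>        r r t u t $    expand <K> → <E> r t u
  4  $ t u t r <E>  r r t u t $    expand <E> → r
  5  $ t u t r r    r r t u t $    match r
  6  $ t u t r      r t u t $      match r
  7  $ t u t        t u t $        match t
  8  $ t u          u t $          match u
Stack after step 8: $ t (top = t).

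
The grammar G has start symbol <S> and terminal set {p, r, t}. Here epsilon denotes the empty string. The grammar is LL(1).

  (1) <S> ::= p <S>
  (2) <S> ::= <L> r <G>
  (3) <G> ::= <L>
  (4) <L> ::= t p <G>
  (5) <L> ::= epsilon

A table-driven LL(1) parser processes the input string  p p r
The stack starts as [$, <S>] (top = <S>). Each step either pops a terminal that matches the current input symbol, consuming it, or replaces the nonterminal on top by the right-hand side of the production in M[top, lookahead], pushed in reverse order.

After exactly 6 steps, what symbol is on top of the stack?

r

step 1: stack=$ <S>  input=p p r $  — expand <S> ::= p <S>
step 2: stack=$ <S> p  input=p p r $  — match p
step 3: stack=$ <S>  input=p r $  — expand <S> ::= p <S>
step 4: stack=$ <S> p  input=p r $  — match p
step 5: stack=$ <S>  input=r $  — expand <S> ::= <L> r <G>
step 6: stack=$ <G> r <L>  input=r $  — expand <L> ::= epsilon
Stack after step 6: $ <G> r (top = r).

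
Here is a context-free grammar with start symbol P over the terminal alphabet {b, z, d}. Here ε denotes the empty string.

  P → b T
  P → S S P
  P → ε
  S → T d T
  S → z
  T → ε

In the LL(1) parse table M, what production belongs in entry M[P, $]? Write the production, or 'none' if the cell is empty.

FIRST(T): from T→ε we get {ε}. So FIRST(T) = {ε}.
FIRST(S): from S→T d T we get {d}; from S→z we get {z}. So FIRST(S) = {d, z}.
FIRST(P): from P→b T we get {b}; from P→S S P we get {d, z}; from P→ε we get {ε}. So FIRST(P) = {ε, b, d, z}.
FOLLOW(P) includes $ since P is the start symbol.
FOLLOW(P): in P→S S P, the suffix after P is empty (adds nothing new). Thus FOLLOW(P) = {$}.
For P → b T: FIRST(b T) = {b}, so it goes in M[P, t] for t ∈ {b}.
For P → S S P: FIRST(S S P) = {d, z}, so it goes in M[P, t] for t ∈ {d, z}.
For P → ε: FIRST(ε) = {ε}, so it goes in M[P, t] for t ∈ {}; since ε ∈ FIRST, also for every t ∈ FOLLOW(P) = {$}.

P → ε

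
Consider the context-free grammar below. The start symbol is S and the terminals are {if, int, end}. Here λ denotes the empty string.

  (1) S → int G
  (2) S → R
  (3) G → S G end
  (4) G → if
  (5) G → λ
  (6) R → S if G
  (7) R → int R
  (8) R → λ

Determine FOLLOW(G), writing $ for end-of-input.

FIRST(S): from S→int G we get {int}; from S→R we get {λ, if, int}. So FIRST(S) = {λ, if, int}.
FIRST(G): from G→S G end we get {end, if, int}; from G→if we get {if}; from G→λ we get {λ}. So FIRST(G) = {λ, end, if, int}.
FIRST(R): from R→S if G we get {if, int}; from R→int R we get {int}; from R→λ we get {λ}. So FIRST(R) = {λ, if, int}.
FOLLOW(S) includes $ since S is the start symbol.
FOLLOW(S): in G→S G end, S is followed by G end with FIRST {end, if, int}; in R→S if G, S is followed by if G with FIRST {if}. Thus FOLLOW(S) = {$, end, if, int}.
FOLLOW(R): in S→R, the suffix after R is empty, so FOLLOW(R) ⊇ FOLLOW(S) = {$, end, if, int}; in R→int R, the suffix after R is empty (adds nothing new). Thus FOLLOW(R) = {$, end, if, int}.
FOLLOW(G): in S→int G, the suffix after G is empty, so FOLLOW(G) ⊇ FOLLOW(S) = {$, end, if, int}; in G→S G end, G is followed by end with FIRST {end}; in R→S if G, the suffix after G is empty, so FOLLOW(G) ⊇ FOLLOW(R) = {$, end, if, int}. Thus FOLLOW(G) = {$, end, if, int}.

{$, end, if, int}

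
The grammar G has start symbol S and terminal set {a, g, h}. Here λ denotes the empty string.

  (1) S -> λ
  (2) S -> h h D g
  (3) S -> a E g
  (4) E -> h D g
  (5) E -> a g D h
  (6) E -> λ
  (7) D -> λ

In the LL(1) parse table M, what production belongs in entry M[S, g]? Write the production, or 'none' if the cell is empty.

FIRST(S) = {λ, a, h}
FIRST(E) = {λ, a, h}
FIRST(D) = {λ}
FOLLOW(S) includes $ since S is the start symbol.
FOLLOW(S): S appears on no right-hand side. Thus FOLLOW(S) = {$}.
For S -> λ: FIRST(λ) = {λ}, so it goes in M[S, t] for t ∈ {}; since λ ∈ FIRST, also for every t ∈ FOLLOW(S) = {$}.
For S -> h h D g: FIRST(h h D g) = {h}, so it goes in M[S, t] for t ∈ {h}.
For S -> a E g: FIRST(a E g) = {a}, so it goes in M[S, t] for t ∈ {a}.
None of these place a production in M[S, g].

none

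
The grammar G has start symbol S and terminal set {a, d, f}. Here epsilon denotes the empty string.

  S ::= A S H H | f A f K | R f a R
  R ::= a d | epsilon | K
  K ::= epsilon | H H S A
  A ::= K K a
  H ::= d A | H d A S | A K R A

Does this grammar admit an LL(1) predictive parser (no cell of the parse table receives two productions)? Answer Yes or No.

No

FIRST(S) = {a, d, f}
FIRST(R) = {epsilon, a, d}
FIRST(K) = {epsilon, a, d}
FIRST(A) = {a, d}
FIRST(H) = {a, d}
FOLLOW(S) = {$, a, d, f}
FOLLOW(R) = {$, a, d, f}
FOLLOW(K) = {$, a, d, f}
FOLLOW(A) = {$, a, d, f}
FOLLOW(H) = {$, a, d, f}
Cell M[H, a] receives both H ::= H d A S and H ::= A K R A — the grammar is not LL(1).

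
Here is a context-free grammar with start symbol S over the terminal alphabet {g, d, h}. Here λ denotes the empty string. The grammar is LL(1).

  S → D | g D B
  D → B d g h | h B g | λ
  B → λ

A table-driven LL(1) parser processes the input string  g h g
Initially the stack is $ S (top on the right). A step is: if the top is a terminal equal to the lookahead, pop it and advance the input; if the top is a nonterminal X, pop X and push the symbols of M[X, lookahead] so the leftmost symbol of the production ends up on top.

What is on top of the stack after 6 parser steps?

B

step 1: stack=$ S  input=g h g $  — expand S → g D B
step 2: stack=$ B D g  input=g h g $  — match g
step 3: stack=$ B D  input=h g $  — expand D → h B g
step 4: stack=$ B g B h  input=h g $  — match h
step 5: stack=$ B g B  input=g $  — expand B → λ
step 6: stack=$ B g  input=g $  — match g
Stack after step 6: $ B (top = B).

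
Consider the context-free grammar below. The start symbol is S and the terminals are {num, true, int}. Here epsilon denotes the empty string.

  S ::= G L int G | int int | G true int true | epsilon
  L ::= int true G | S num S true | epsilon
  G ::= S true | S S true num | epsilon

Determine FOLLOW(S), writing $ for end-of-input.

{$, int, num, true}

FIRST(S) = {epsilon, int, num, true}  (via G L int G, G true int true)
FIRST(L) = {epsilon, int, num, true}  (via S num S true)
FIRST(G) = {epsilon, int, num, true}  (via S true, S S true num)
FOLLOW(S) includes $ since S is the start symbol.
FOLLOW(S): in L::=S num S true (occurrence 1), S is followed by num S true with FIRST {num}; in L::=S num S true (occurrence 2), S is followed by true with FIRST {true}; in G::=S true, S is followed by true with FIRST {true}; in G::=S S true num (occurrence 1), S is followed by S true num with FIRST {int, num, true}; in G::=S S true num (occurrence 2), S is followed by true num with FIRST {true}. Thus FOLLOW(S) = {$, int, num, true}.
FOLLOW(L): in S::=G L int G, L is followed by int G with FIRST {int}. Thus FOLLOW(L) = {int}.
FOLLOW(G): in S::=G L int G (occurrence 1), G is followed by L int G with FIRST {int, num, true}; in S::=G L int G (occurrence 2), the suffix after G is empty, so FOLLOW(G) ⊇ FOLLOW(S) = {$, int, num, true}; in S::=G true int true, G is followed by true int true with FIRST {true}; in L::=int true G, the suffix after G is empty, so FOLLOW(G) ⊇ FOLLOW(L) = {int}. Thus FOLLOW(G) = {$, int, num, true}.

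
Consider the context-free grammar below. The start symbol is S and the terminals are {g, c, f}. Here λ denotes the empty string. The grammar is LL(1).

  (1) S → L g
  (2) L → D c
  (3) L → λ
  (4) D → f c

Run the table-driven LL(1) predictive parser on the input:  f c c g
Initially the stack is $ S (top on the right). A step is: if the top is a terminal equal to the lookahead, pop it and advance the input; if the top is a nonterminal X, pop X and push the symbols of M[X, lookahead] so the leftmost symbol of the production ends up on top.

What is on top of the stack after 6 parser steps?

step 1: stack=$ S  input=f c c g $  — expand S → L g
step 2: stack=$ g L  input=f c c g $  — expand L → D c
step 3: stack=$ g c D  input=f c c g $  — expand D → f c
step 4: stack=$ g c c f  input=f c c g $  — match f
step 5: stack=$ g c c  input=c c g $  — match c
step 6: stack=$ g c  input=c g $  — match c
Stack after step 6: $ g (top = g).

g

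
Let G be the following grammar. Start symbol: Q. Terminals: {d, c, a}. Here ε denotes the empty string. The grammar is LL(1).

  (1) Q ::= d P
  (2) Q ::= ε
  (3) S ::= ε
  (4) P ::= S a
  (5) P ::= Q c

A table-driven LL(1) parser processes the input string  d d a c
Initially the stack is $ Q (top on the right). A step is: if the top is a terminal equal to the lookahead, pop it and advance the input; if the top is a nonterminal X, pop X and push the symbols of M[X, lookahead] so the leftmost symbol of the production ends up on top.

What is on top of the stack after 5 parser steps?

     Stack    Input      Action
  1  $ Q      d d a c $  expand Q ::= d P
  2  $ P d    d d a c $  match d
  3  $ P      d a c $    expand P ::= Q c
  4  $ c Q    d a c $    expand Q ::= d P
  5  $ c P d  d a c $    match d
Stack after step 5: $ c P (top = P).

P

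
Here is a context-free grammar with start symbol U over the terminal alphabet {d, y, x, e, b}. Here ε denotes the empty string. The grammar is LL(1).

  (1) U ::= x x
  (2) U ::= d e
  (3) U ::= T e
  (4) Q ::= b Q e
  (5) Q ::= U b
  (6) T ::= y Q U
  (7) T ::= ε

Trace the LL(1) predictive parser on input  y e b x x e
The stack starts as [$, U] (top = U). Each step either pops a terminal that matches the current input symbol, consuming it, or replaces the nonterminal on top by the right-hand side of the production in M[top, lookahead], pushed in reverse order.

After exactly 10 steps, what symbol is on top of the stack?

step 1: stack=$ U  input=y e b x x e $  — expand U ::= T e
step 2: stack=$ e T  input=y e b x x e $  — expand T ::= y Q U
step 3: stack=$ e U Q y  input=y e b x x e $  — match y
step 4: stack=$ e U Q  input=e b x x e $  — expand Q ::= U b
step 5: stack=$ e U b U  input=e b x x e $  — expand U ::= T e
step 6: stack=$ e U b e T  input=e b x x e $  — expand T ::= ε
step 7: stack=$ e U b e  input=e b x x e $  — match e
step 8: stack=$ e U b  input=b x x e $  — match b
step 9: stack=$ e U  input=x x e $  — expand U ::= x x
step 10: stack=$ e x x  input=x x e $  — match x
Stack after step 10: $ e x (top = x).

x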